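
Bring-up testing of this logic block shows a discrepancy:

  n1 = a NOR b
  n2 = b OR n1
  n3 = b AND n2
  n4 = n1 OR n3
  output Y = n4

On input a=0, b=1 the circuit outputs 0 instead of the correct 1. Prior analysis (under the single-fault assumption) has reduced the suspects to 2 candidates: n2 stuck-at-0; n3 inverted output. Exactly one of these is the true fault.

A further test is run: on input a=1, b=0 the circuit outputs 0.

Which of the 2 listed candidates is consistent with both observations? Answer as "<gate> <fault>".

Evaluate each candidate on input a=1, b=0:
  n2 stuck-at-0: n1=0, n2=0 [stuck-at-0], n3=0, n4=0 → 0 — matches
  n3 inverted output: n1=0, n2=0, n3=1 [inverted output], n4=1 → 1 — eliminated
Only n2 stuck-at-0 reproduces the observed 0.

n2 stuck-at-0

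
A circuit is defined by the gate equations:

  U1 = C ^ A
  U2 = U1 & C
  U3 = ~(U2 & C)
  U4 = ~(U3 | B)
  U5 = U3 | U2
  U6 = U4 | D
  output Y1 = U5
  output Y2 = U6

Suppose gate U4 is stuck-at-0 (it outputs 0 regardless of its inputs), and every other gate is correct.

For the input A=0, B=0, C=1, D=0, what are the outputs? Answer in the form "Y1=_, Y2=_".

Y1=1, Y2=0

Propagate with U4 forced: U1=1, U2=1, U3=0, U4=0 [stuck-at-0], U5=1, U6=0.
So the outputs are Y1=1, Y2=0. (Without the fault they would be Y1=1, Y2=1.)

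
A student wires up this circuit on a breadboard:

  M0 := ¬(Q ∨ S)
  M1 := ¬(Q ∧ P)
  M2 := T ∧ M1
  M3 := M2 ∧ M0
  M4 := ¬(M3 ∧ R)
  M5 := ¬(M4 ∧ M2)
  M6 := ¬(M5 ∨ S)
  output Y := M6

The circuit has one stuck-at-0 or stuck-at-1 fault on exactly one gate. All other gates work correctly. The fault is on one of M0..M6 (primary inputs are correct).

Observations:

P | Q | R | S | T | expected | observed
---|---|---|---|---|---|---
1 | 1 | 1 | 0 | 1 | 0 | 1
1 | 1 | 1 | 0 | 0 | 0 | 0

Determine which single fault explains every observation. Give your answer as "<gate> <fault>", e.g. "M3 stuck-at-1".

Fault-free values for test 1 (P=1, Q=1, R=1, S=0, T=1): M0=0, M1=0, M2=0, M3=0, M4=1, M5=1, M6=0, giving Y=0. Observed 1.
Test 1: faults giving observed 1 are {M1 stuck-at-1, M2 stuck-at-1, M5 stuck-at-0, M6 stuck-at-1}.
Test 2 (P=1, Q=1, R=1, S=0, T=0): fault-free M0=0, M1=0, M2=0, M3=0, M4=1, M5=1, M6=0 → 0; observed 0. Eliminates M2 stuck-at-1, M5 stuck-at-0, M6 stuck-at-1.
Only M1 stuck-at-1 is consistent with every test.

M1 stuck-at-1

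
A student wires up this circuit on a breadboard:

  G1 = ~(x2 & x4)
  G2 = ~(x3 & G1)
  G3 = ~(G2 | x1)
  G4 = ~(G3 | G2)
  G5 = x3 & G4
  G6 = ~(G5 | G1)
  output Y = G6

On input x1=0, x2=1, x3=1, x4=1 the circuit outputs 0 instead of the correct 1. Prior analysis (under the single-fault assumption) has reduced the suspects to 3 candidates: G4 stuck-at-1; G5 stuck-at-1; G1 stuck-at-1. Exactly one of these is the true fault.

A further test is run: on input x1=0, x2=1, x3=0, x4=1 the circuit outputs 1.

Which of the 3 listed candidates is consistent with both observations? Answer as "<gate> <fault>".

Evaluate each candidate on input x1=0, x2=1, x3=0, x4=1:
  G4 stuck-at-1: G1=0, G2=1, G3=0, G4=1 [stuck-at-1], G5=0, G6=1 → 1 — matches
  G5 stuck-at-1: G1=0, G2=1, G3=0, G4=0, G5=1 [stuck-at-1], G6=0 → 0 — eliminated
  G1 stuck-at-1: G1=1 [stuck-at-1], G2=1, G3=0, G4=0, G5=0, G6=0 → 0 — eliminated
Only G4 stuck-at-1 reproduces the observed 1.

G4 stuck-at-1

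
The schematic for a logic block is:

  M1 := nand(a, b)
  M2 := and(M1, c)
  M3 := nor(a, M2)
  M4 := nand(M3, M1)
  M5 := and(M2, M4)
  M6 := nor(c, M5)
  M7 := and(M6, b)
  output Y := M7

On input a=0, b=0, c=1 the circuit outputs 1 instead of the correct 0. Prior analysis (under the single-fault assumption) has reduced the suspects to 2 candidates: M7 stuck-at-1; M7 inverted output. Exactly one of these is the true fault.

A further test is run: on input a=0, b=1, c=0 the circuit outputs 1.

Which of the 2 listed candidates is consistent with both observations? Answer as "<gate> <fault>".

Evaluate each candidate on input a=0, b=1, c=0:
  M7 stuck-at-1: M1=1, M2=0, M3=1, M4=0, M5=0, M6=1, M7=1 [stuck-at-1] → 1 — matches
  M7 inverted output: M1=1, M2=0, M3=1, M4=0, M5=0, M6=1, M7=0 [inverted output] → 0 — eliminated
Only M7 stuck-at-1 reproduces the observed 1.

M7 stuck-at-1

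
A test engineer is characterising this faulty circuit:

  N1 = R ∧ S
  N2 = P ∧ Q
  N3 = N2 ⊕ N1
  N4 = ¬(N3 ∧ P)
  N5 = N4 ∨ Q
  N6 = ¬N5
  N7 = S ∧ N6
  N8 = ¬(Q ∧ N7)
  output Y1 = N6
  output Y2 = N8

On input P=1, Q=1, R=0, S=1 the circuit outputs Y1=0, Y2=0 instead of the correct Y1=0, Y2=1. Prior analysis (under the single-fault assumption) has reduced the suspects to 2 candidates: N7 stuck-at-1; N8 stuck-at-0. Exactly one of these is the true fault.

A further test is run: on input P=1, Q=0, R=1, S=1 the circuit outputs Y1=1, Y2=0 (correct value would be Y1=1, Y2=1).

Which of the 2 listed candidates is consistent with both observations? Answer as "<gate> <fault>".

N8 stuck-at-0

Evaluate each candidate on input P=1, Q=0, R=1, S=1:
  N7 stuck-at-1: N1=1, N2=0, N3=1, N4=0, N5=0, N6=1, N7=1 [stuck-at-1], N8=1 → Y1=1, Y2=1 — eliminated
  N8 stuck-at-0: N1=1, N2=0, N3=1, N4=0, N5=0, N6=1, N7=1, N8=0 [stuck-at-0] → Y1=1, Y2=0 — matches
Only N8 stuck-at-0 reproduces the observed Y1=1, Y2=0.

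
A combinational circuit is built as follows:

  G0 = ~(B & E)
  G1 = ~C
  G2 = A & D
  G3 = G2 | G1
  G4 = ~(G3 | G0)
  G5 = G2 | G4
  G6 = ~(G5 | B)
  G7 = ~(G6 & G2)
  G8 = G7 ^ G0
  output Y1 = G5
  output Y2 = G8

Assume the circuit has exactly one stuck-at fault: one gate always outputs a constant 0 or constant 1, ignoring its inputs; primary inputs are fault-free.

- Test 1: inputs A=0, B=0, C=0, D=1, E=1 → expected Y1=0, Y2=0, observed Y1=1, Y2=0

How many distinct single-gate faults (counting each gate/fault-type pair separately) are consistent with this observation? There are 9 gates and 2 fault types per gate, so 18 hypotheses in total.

Fault-free: G0=1, G1=1, G2=0, G3=1, G4=0, G5=0, G6=1, G7=1, G8=0 → Y1=0, Y2=0. Observed Y1=1, Y2=0.
  G0: none of the 2 fault types match ✗
  G1: none of the 2 fault types match ✗
  G2: stuck-at-1 ✓; others ✗
  G3: none of the 2 fault types match ✗
  G4: stuck-at-1 ✓; others ✗
  G5: stuck-at-1 ✓; others ✗
  G6: none of the 2 fault types match ✗
  G7: none of the 2 fault types match ✗
  G8: none of the 2 fault types match ✗
Consistent faults: {G2 stuck-at-1, G4 stuck-at-1, G5 stuck-at-1} — 3 in all.

3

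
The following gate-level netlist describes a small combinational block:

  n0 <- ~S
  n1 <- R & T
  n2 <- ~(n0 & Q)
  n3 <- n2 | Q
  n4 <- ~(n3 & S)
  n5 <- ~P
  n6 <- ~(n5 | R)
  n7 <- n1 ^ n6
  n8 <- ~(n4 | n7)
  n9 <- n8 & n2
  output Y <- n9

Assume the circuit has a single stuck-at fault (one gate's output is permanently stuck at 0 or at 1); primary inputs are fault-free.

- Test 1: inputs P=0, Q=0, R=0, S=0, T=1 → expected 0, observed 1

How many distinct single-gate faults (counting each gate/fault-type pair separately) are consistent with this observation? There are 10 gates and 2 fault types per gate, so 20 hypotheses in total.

Fault-free: n0=1, n1=0, n2=1, n3=1, n4=1, n5=1, n6=0, n7=0, n8=0, n9=0 → 0. Observed 1.
  n0: none of the 2 fault types match ✗
  n1: none of the 2 fault types match ✗
  n2: none of the 2 fault types match ✗
  n3: none of the 2 fault types match ✗
  n4: stuck-at-0 ✓; others ✗
  n5: none of the 2 fault types match ✗
  n6: none of the 2 fault types match ✗
  n7: none of the 2 fault types match ✗
  n8: stuck-at-1 ✓; others ✗
  n9: stuck-at-1 ✓; others ✗
Consistent faults: {n4 stuck-at-0, n8 stuck-at-1, n9 stuck-at-1} — 3 in all.

3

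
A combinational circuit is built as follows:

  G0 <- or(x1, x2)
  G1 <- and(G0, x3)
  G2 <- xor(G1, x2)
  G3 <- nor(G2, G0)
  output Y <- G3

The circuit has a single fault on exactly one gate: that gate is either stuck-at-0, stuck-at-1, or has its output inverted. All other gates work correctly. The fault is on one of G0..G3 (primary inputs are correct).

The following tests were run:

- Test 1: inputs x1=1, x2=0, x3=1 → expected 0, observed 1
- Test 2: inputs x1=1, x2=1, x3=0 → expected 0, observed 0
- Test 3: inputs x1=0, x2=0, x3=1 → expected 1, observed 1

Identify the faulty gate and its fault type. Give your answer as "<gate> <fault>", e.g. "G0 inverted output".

G0 stuck-at-0

Fault-free values for test 1 (x1=1, x2=0, x3=1): G0=1, G1=1, G2=1, G3=0, giving Y=0. Observed 1.
Test 1: faults giving observed 1 are {G0 stuck-at-0, G0 inverted output, G3 stuck-at-1, G3 inverted output}.
Test 2 (x1=1, x2=1, x3=0): fault-free G0=1, G1=0, G2=1, G3=0 → 0; observed 0. Eliminates G3 stuck-at-1, G3 inverted output.
Test 3 (x1=0, x2=0, x3=1): fault-free G0=0, G1=0, G2=0, G3=1 → 1; observed 1. Eliminates G0 inverted output.
Only G0 stuck-at-0 is consistent with every test.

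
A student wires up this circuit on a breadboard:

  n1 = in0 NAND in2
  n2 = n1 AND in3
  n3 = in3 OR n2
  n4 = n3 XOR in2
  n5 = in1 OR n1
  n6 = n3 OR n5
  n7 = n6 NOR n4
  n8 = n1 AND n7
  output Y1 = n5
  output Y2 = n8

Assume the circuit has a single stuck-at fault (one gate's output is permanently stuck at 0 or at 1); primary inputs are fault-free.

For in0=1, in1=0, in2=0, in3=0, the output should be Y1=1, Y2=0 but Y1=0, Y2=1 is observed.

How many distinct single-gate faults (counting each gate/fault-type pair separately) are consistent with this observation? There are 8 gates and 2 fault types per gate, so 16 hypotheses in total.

1

Fault-free: n1=1, n2=0, n3=0, n4=0, n5=1, n6=1, n7=0, n8=0 → Y1=1, Y2=0. Observed Y1=0, Y2=1.
  n1: none of the 2 fault types match ✗
  n2: none of the 2 fault types match ✗
  n3: none of the 2 fault types match ✗
  n4: none of the 2 fault types match ✗
  n5: stuck-at-0 ✓; others ✗
  n6: none of the 2 fault types match ✗
  n7: none of the 2 fault types match ✗
  n8: none of the 2 fault types match ✗
Consistent faults: {n5 stuck-at-0} — 1 in all.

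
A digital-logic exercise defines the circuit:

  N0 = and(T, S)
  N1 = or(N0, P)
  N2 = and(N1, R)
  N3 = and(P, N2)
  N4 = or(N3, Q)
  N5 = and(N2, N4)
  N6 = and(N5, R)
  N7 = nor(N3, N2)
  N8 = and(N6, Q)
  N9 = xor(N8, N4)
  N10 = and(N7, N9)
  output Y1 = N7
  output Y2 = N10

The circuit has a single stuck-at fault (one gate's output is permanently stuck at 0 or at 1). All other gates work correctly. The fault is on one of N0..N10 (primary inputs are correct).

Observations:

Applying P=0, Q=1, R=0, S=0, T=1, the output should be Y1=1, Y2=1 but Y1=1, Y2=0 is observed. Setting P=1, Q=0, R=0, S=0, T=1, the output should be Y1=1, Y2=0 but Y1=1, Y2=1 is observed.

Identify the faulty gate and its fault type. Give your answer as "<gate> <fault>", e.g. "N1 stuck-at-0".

N8 stuck-at-1

Fault-free values for test 1 (P=0, Q=1, R=0, S=0, T=1): N0=0, N1=0, N2=0, N3=0, N4=1, N5=0, N6=0, N7=1, N8=0, N9=1, N10=1, giving Y1=1, Y2=1. Observed Y1=1, Y2=0.
Test 1: faults giving observed Y1=1, Y2=0 are {N4 stuck-at-0, N6 stuck-at-1, N8 stuck-at-1, N9 stuck-at-0, N10 stuck-at-0}.
Test 2 (P=1, Q=0, R=0, S=0, T=1): fault-free N0=0, N1=1, N2=0, N3=0, N4=0, N5=0, N6=0, N7=1, N8=0, N9=0, N10=0 → Y1=1, Y2=0; observed Y1=1, Y2=1. Eliminates N4 stuck-at-0, N6 stuck-at-1, N9 stuck-at-0, N10 stuck-at-0.
Only N8 stuck-at-1 is consistent with every test.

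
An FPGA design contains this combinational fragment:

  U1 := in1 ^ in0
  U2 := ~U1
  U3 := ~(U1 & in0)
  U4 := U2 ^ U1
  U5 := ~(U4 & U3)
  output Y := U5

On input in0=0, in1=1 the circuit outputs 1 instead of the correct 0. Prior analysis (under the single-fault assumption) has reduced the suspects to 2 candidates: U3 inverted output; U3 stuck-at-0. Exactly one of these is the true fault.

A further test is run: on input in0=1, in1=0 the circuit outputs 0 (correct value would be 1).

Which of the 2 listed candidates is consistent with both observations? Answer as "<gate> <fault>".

U3 inverted output

Evaluate each candidate on input in0=1, in1=0:
  U3 inverted output: U1=1, U2=0, U3=1 [inverted output], U4=1, U5=0 → 0 — matches
  U3 stuck-at-0: U1=1, U2=0, U3=0 [stuck-at-0], U4=1, U5=1 → 1 — eliminated
Only U3 inverted output reproduces the observed 0.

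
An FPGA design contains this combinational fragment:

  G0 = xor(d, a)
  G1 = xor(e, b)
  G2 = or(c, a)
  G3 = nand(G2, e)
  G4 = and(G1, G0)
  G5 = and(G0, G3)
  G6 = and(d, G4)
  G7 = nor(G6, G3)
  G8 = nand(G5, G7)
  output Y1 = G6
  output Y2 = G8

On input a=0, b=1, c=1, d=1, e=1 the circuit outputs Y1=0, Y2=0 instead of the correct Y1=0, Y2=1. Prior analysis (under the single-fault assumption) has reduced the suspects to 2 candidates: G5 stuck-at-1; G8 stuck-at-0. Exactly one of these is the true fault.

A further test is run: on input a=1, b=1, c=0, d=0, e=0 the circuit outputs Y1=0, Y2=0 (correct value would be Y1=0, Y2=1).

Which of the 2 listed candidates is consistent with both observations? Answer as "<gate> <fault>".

G8 stuck-at-0

Evaluate each candidate on input a=1, b=1, c=0, d=0, e=0:
  G5 stuck-at-1: G0=1, G1=1, G2=1, G3=1, G4=1, G5=1 [stuck-at-1], G6=0, G7=0, G8=1 → Y1=0, Y2=1 — eliminated
  G8 stuck-at-0: G0=1, G1=1, G2=1, G3=1, G4=1, G5=1, G6=0, G7=0, G8=0 [stuck-at-0] → Y1=0, Y2=0 — matches
Only G8 stuck-at-0 reproduces the observed Y1=0, Y2=0.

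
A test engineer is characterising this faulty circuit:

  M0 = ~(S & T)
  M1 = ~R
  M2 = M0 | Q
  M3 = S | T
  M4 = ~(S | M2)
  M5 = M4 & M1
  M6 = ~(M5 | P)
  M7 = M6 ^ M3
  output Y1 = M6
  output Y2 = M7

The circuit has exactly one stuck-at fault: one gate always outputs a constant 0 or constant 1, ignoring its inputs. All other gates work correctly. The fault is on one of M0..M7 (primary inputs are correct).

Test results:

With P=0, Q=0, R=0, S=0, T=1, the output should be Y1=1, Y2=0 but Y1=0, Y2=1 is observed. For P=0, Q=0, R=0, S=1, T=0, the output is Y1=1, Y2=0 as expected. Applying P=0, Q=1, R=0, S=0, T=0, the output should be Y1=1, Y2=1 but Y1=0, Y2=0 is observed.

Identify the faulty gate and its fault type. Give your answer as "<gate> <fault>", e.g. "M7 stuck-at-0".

M2 stuck-at-0

Fault-free values for test 1 (P=0, Q=0, R=0, S=0, T=1): M0=1, M1=1, M2=1, M3=1, M4=0, M5=0, M6=1, M7=0, giving Y1=1, Y2=0. Observed Y1=0, Y2=1.
Test 1: faults giving observed Y1=0, Y2=1 are {M0 stuck-at-0, M2 stuck-at-0, M4 stuck-at-1, M5 stuck-at-1, M6 stuck-at-0}.
Test 2 (P=0, Q=0, R=0, S=1, T=0): fault-free M0=1, M1=1, M2=1, M3=1, M4=0, M5=0, M6=1, M7=0 → Y1=1, Y2=0; observed Y1=1, Y2=0. Eliminates M4 stuck-at-1, M5 stuck-at-1, M6 stuck-at-0.
Test 3 (P=0, Q=1, R=0, S=0, T=0): fault-free M0=1, M1=1, M2=1, M3=0, M4=0, M5=0, M6=1, M7=1 → Y1=1, Y2=1; observed Y1=0, Y2=0. Eliminates M0 stuck-at-0.
Only M2 stuck-at-0 is consistent with every test.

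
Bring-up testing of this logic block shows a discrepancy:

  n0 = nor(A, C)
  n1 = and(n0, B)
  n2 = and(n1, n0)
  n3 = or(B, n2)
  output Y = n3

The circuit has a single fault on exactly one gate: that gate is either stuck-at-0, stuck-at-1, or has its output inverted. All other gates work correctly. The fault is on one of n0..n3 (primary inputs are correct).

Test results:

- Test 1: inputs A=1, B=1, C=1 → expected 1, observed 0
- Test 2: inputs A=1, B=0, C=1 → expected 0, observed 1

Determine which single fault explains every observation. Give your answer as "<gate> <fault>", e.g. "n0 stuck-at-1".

Fault-free values for test 1 (A=1, B=1, C=1): n0=0, n1=0, n2=0, n3=1, giving Y=1. Observed 0.
Test 1: faults giving observed 0 are {n3 stuck-at-0, n3 inverted output}.
Test 2 (A=1, B=0, C=1): fault-free n0=0, n1=0, n2=0, n3=0 → 0; observed 1. Eliminates n3 stuck-at-0.
Only n3 inverted output is consistent with every test.

n3 inverted output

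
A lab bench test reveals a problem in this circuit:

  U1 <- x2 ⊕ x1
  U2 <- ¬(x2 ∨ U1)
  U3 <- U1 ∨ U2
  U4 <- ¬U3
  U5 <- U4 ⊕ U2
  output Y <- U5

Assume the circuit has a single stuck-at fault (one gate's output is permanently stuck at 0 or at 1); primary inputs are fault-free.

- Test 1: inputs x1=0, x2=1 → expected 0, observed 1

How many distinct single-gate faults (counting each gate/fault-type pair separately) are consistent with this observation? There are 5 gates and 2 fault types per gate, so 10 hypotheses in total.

5

Fault-free: U1=1, U2=0, U3=1, U4=0, U5=0 → 0. Observed 1.
  U1 stuck-at-0: output 1 ✓
  U1 stuck-at-1: output 0 ✗
  U2 stuck-at-0: output 0 ✗
  U2 stuck-at-1: output 1 ✓
  U3 stuck-at-0: output 1 ✓
  U3 stuck-at-1: output 0 ✗
  U4 stuck-at-0: output 0 ✗
  U4 stuck-at-1: output 1 ✓
  U5 stuck-at-0: output 0 ✗
  U5 stuck-at-1: output 1 ✓
Consistent faults: {U1 stuck-at-0, U2 stuck-at-1, U3 stuck-at-0, U4 stuck-at-1, U5 stuck-at-1} — 5 in all.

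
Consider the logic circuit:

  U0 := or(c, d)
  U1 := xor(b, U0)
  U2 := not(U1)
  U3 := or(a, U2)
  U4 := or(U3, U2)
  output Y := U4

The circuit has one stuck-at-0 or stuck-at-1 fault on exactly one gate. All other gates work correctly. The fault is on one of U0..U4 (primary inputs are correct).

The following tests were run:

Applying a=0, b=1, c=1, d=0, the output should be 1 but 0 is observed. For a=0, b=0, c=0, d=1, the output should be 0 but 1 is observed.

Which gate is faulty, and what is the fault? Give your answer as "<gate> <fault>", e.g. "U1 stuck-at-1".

U0 stuck-at-0

Fault-free values for test 1 (a=0, b=1, c=1, d=0): U0=1, U1=0, U2=1, U3=1, U4=1, giving Y=1. Observed 0.
Test 1: faults giving observed 0 are {U0 stuck-at-0, U1 stuck-at-1, U2 stuck-at-0, U4 stuck-at-0}.
Test 2 (a=0, b=0, c=0, d=1): fault-free U0=1, U1=1, U2=0, U3=0, U4=0 → 0; observed 1. Eliminates U1 stuck-at-1, U2 stuck-at-0, U4 stuck-at-0.
Only U0 stuck-at-0 is consistent with every test.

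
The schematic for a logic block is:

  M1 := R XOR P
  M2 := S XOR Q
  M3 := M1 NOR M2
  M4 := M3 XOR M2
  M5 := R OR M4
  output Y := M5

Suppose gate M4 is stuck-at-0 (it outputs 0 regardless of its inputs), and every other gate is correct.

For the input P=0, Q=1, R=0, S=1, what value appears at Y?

0

Propagate with M4 forced: M1=0, M2=0, M3=1, M4=0 [stuck-at-0], M5=0.
So Y = 0. (Without the fault it would be 1.)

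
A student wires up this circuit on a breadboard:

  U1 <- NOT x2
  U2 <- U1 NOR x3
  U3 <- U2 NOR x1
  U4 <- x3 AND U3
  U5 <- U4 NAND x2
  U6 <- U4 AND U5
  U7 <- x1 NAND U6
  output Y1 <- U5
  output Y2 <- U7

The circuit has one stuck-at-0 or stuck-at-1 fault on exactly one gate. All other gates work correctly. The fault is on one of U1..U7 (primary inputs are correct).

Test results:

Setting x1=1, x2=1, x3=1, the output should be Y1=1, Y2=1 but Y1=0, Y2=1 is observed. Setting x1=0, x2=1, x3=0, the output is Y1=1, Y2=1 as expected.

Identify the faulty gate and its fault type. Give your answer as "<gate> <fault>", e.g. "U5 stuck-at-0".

U3 stuck-at-1

Fault-free values for test 1 (x1=1, x2=1, x3=1): U1=0, U2=0, U3=0, U4=0, U5=1, U6=0, U7=1, giving Y1=1, Y2=1. Observed Y1=0, Y2=1.
Test 1: faults giving observed Y1=0, Y2=1 are {U3 stuck-at-1, U4 stuck-at-1, U5 stuck-at-0}.
Test 2 (x1=0, x2=1, x3=0): fault-free U1=0, U2=1, U3=0, U4=0, U5=1, U6=0, U7=1 → Y1=1, Y2=1; observed Y1=1, Y2=1. Eliminates U4 stuck-at-1, U5 stuck-at-0.
Only U3 stuck-at-1 is consistent with every test.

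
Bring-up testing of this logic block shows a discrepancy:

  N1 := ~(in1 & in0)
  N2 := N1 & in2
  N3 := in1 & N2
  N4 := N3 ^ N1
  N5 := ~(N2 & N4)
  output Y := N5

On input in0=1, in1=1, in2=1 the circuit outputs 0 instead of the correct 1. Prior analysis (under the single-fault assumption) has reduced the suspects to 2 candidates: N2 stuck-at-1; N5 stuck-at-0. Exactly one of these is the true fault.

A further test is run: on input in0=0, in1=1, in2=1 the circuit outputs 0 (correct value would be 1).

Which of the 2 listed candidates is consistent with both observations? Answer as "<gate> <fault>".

Evaluate each candidate on input in0=0, in1=1, in2=1:
  N2 stuck-at-1: N1=1, N2=1 [stuck-at-1], N3=1, N4=0, N5=1 → 1 — eliminated
  N5 stuck-at-0: N1=1, N2=1, N3=1, N4=0, N5=0 [stuck-at-0] → 0 — matches
Only N5 stuck-at-0 reproduces the observed 0.

N5 stuck-at-0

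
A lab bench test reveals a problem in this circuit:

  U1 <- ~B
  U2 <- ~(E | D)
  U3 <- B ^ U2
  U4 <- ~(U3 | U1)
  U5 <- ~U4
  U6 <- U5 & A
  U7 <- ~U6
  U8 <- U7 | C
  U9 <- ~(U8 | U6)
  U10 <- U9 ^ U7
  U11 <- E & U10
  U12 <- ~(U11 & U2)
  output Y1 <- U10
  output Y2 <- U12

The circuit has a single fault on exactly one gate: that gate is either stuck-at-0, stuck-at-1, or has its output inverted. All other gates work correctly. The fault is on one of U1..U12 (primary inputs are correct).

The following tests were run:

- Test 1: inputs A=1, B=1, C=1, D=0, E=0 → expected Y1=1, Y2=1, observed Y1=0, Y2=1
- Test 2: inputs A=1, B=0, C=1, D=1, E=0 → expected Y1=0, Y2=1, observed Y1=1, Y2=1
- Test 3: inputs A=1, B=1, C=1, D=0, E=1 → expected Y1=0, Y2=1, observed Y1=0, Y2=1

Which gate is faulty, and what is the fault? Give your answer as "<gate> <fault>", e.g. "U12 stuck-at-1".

U1 inverted output

Fault-free values for test 1 (A=1, B=1, C=1, D=0, E=0): U1=0, U2=1, U3=0, U4=1, U5=0, U6=0, U7=1, U8=1, U9=0, U10=1, U11=0, U12=1, giving Y1=1, Y2=1. Observed Y1=0, Y2=1.
Test 1: faults giving observed Y1=0, Y2=1 are {U1 stuck-at-1, U1 inverted output, U2 stuck-at-0, U2 inverted output, U3 stuck-at-1, U3 inverted output, U4 stuck-at-0, U4 inverted output, U5 stuck-at-1, U5 inverted output, U6 stuck-at-1, U6 inverted output, U7 stuck-at-0, U7 inverted output, U8 stuck-at-0, U8 inverted output, U9 stuck-at-1, U9 inverted output, U10 stuck-at-0, U10 inverted output}.
Test 2 (A=1, B=0, C=1, D=1, E=0): fault-free U1=1, U2=0, U3=0, U4=0, U5=1, U6=1, U7=0, U8=1, U9=0, U10=0, U11=0, U12=1 → Y1=0, Y2=1; observed Y1=1, Y2=1. Eliminates U1 stuck-at-1, U2 stuck-at-0, U2 inverted output, U3 stuck-at-1, U3 inverted output, U4 stuck-at-0, U5 stuck-at-1, U6 stuck-at-1, U7 stuck-at-0, U8 stuck-at-0, U8 inverted output, U10 stuck-at-0.
Test 3 (A=1, B=1, C=1, D=0, E=1): fault-free U1=0, U2=0, U3=1, U4=0, U5=1, U6=1, U7=0, U8=1, U9=0, U10=0, U11=0, U12=1 → Y1=0, Y2=1; observed Y1=0, Y2=1. Eliminates U4 inverted output, U5 inverted output, U6 inverted output, U7 inverted output, U9 stuck-at-1, U9 inverted output, U10 inverted output.
Only U1 inverted output is consistent with every test.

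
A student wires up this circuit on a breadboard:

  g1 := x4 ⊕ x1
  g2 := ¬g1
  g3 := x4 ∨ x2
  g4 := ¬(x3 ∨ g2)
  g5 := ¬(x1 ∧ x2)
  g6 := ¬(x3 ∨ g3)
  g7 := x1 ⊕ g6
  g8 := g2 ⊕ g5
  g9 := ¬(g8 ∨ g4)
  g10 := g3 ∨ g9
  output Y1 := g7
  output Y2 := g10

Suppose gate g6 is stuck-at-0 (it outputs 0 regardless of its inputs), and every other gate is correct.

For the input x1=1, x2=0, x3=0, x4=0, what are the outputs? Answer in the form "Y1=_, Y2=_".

Y1=1, Y2=0

Propagate with g6 forced: g1=1, g2=0, g3=0, g4=1, g5=1, g6=0 [stuck-at-0], g7=1, g8=1, g9=0, g10=0.
So the outputs are Y1=1, Y2=0. (Without the fault they would be Y1=0, Y2=0.)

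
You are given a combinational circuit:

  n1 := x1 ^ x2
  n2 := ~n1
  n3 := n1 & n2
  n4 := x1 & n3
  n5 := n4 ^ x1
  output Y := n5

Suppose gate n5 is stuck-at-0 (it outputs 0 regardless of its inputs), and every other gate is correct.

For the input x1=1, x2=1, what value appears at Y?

0

Propagate with n5 forced: n1=0, n2=1, n3=0, n4=0, n5=0 [stuck-at-0].
So Y = 0. (Without the fault it would be 1.)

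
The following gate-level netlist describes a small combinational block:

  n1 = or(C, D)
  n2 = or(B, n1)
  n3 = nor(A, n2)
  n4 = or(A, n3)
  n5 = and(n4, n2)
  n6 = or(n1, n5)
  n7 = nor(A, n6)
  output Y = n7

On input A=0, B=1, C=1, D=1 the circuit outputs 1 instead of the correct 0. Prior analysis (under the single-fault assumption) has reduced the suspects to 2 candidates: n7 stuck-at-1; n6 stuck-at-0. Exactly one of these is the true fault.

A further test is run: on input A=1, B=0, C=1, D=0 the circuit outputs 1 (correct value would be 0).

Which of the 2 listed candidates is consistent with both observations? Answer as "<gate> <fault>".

n7 stuck-at-1

Evaluate each candidate on input A=1, B=0, C=1, D=0:
  n7 stuck-at-1: n1=1, n2=1, n3=0, n4=1, n5=1, n6=1, n7=1 [stuck-at-1] → 1 — matches
  n6 stuck-at-0: n1=1, n2=1, n3=0, n4=1, n5=1, n6=0 [stuck-at-0], n7=0 → 0 — eliminated
Only n7 stuck-at-1 reproduces the observed 1.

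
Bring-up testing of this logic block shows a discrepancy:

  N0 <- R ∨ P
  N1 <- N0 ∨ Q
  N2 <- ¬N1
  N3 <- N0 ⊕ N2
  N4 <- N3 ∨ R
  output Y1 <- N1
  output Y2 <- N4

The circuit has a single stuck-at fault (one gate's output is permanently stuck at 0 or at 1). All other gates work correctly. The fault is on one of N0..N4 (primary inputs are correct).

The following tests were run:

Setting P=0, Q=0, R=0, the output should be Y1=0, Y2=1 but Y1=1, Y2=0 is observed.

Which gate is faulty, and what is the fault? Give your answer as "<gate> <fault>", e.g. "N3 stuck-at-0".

Fault-free values for test 1 (P=0, Q=0, R=0): N0=0, N1=0, N2=1, N3=1, N4=1, giving Y1=0, Y2=1. Observed Y1=1, Y2=0.
Test 1: faults giving observed Y1=1, Y2=0 are {N1 stuck-at-1}.
Only N1 stuck-at-1 is consistent with every test.

N1 stuck-at-1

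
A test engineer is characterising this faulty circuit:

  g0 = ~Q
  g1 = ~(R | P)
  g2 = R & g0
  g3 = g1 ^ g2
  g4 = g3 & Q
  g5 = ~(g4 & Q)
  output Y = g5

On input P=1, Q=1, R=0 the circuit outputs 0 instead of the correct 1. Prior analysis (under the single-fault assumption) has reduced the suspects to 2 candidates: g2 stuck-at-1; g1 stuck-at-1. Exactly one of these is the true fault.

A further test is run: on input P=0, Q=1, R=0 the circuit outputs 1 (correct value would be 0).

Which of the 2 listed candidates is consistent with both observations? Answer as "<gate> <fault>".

Evaluate each candidate on input P=0, Q=1, R=0:
  g2 stuck-at-1: g0=0, g1=1, g2=1 [stuck-at-1], g3=0, g4=0, g5=1 → 1 — matches
  g1 stuck-at-1: g0=0, g1=1 [stuck-at-1], g2=0, g3=1, g4=1, g5=0 → 0 — eliminated
Only g2 stuck-at-1 reproduces the observed 1.

g2 stuck-at-1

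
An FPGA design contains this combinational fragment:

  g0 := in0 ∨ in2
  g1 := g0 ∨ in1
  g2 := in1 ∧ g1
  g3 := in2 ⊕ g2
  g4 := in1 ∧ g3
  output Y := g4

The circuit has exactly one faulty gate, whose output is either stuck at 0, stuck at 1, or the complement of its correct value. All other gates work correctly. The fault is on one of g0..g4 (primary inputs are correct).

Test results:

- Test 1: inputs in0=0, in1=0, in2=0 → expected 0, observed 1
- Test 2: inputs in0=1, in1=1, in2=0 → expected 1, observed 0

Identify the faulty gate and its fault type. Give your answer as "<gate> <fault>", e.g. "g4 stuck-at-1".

Fault-free values for test 1 (in0=0, in1=0, in2=0): g0=0, g1=0, g2=0, g3=0, g4=0, giving Y=0. Observed 1.
Test 1: faults giving observed 1 are {g4 stuck-at-1, g4 inverted output}.
Test 2 (in0=1, in1=1, in2=0): fault-free g0=1, g1=1, g2=1, g3=1, g4=1 → 1; observed 0. Eliminates g4 stuck-at-1.
Only g4 inverted output is consistent with every test.

g4 inverted output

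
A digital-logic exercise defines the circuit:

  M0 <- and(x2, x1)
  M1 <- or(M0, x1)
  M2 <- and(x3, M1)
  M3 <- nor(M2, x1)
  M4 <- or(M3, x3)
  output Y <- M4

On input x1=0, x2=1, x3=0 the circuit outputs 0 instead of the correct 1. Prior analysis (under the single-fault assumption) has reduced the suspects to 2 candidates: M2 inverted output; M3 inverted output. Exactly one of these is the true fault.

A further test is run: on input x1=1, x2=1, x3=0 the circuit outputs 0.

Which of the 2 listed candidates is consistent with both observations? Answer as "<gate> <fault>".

Evaluate each candidate on input x1=1, x2=1, x3=0:
  M2 inverted output: M0=1, M1=1, M2=1 [inverted output], M3=0, M4=0 → 0 — matches
  M3 inverted output: M0=1, M1=1, M2=0, M3=1 [inverted output], M4=1 → 1 — eliminated
Only M2 inverted output reproduces the observed 0.

M2 inverted output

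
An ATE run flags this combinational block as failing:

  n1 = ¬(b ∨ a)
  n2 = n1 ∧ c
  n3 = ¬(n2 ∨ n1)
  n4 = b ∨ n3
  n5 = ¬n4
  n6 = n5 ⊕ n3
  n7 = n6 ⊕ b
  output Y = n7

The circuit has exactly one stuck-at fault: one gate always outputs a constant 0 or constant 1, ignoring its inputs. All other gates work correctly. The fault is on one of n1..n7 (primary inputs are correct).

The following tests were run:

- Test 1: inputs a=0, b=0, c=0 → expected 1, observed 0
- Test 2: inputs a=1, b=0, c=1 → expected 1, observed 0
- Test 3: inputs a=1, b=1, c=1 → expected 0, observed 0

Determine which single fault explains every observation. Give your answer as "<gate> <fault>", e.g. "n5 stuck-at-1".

n7 stuck-at-0

Fault-free values for test 1 (a=0, b=0, c=0): n1=1, n2=0, n3=0, n4=0, n5=1, n6=1, n7=1, giving Y=1. Observed 0.
Test 1: faults giving observed 0 are {n4 stuck-at-1, n5 stuck-at-0, n6 stuck-at-0, n7 stuck-at-0}.
Test 2 (a=1, b=0, c=1): fault-free n1=0, n2=0, n3=1, n4=1, n5=0, n6=1, n7=1 → 1; observed 0. Eliminates n4 stuck-at-1, n5 stuck-at-0.
Test 3 (a=1, b=1, c=1): fault-free n1=0, n2=0, n3=1, n4=1, n5=0, n6=1, n7=0 → 0; observed 0. Eliminates n6 stuck-at-0.
Only n7 stuck-at-0 is consistent with every test.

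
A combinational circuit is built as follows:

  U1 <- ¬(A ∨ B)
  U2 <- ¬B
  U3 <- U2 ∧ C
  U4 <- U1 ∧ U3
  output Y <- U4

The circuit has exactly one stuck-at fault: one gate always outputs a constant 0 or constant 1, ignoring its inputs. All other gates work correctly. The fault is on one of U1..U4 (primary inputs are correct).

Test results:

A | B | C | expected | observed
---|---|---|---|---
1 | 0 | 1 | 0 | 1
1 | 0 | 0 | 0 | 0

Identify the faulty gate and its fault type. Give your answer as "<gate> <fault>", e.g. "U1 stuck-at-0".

U1 stuck-at-1

Fault-free values for test 1 (A=1, B=0, C=1): U1=0, U2=1, U3=1, U4=0, giving Y=0. Observed 1.
Test 1: faults giving observed 1 are {U1 stuck-at-1, U4 stuck-at-1}.
Test 2 (A=1, B=0, C=0): fault-free U1=0, U2=1, U3=0, U4=0 → 0; observed 0. Eliminates U4 stuck-at-1.
Only U1 stuck-at-1 is consistent with every test.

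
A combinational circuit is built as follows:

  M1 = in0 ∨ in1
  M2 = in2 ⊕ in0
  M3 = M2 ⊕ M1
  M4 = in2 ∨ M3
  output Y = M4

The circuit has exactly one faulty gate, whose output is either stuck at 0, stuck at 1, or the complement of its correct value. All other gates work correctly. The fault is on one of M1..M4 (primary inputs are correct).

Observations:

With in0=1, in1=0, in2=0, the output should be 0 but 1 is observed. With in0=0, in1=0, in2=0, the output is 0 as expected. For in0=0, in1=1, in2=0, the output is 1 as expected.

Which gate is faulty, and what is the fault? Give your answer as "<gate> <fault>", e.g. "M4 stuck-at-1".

M2 stuck-at-0

Fault-free values for test 1 (in0=1, in1=0, in2=0): M1=1, M2=1, M3=0, M4=0, giving Y=0. Observed 1.
Test 1: faults giving observed 1 are {M1 stuck-at-0, M1 inverted output, M2 stuck-at-0, M2 inverted output, M3 stuck-at-1, M3 inverted output, M4 stuck-at-1, M4 inverted output}.
Test 2 (in0=0, in1=0, in2=0): fault-free M1=0, M2=0, M3=0, M4=0 → 0; observed 0. Eliminates M1 inverted output, M2 inverted output, M3 stuck-at-1, M3 inverted output, M4 stuck-at-1, M4 inverted output.
Test 3 (in0=0, in1=1, in2=0): fault-free M1=1, M2=0, M3=1, M4=1 → 1; observed 1. Eliminates M1 stuck-at-0.
Only M2 stuck-at-0 is consistent with every test.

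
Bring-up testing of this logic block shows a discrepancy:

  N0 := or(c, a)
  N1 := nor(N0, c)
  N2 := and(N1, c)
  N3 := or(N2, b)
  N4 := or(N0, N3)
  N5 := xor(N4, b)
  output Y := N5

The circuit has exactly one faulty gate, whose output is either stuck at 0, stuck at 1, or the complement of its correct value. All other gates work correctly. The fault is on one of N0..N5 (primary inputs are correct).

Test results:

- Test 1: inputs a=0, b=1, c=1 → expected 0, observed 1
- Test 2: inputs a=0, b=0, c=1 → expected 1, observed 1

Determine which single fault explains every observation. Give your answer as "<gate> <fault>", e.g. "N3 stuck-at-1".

Fault-free values for test 1 (a=0, b=1, c=1): N0=1, N1=0, N2=0, N3=1, N4=1, N5=0, giving Y=0. Observed 1.
Test 1: faults giving observed 1 are {N4 stuck-at-0, N4 inverted output, N5 stuck-at-1, N5 inverted output}.
Test 2 (a=0, b=0, c=1): fault-free N0=1, N1=0, N2=0, N3=0, N4=1, N5=1 → 1; observed 1. Eliminates N4 stuck-at-0, N4 inverted output, N5 inverted output.
Only N5 stuck-at-1 is consistent with every test.

N5 stuck-at-1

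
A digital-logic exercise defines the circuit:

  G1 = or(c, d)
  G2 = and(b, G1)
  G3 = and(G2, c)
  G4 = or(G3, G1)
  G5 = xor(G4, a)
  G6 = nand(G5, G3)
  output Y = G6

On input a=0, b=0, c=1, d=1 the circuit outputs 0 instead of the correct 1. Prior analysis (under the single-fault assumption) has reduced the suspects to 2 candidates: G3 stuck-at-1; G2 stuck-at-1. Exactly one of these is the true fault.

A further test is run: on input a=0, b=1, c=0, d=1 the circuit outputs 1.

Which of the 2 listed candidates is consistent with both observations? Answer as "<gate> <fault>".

Evaluate each candidate on input a=0, b=1, c=0, d=1:
  G3 stuck-at-1: G1=1, G2=1, G3=1 [stuck-at-1], G4=1, G5=1, G6=0 → 0 — eliminated
  G2 stuck-at-1: G1=1, G2=1 [stuck-at-1], G3=0, G4=1, G5=1, G6=1 → 1 — matches
Only G2 stuck-at-1 reproduces the observed 1.

G2 stuck-at-1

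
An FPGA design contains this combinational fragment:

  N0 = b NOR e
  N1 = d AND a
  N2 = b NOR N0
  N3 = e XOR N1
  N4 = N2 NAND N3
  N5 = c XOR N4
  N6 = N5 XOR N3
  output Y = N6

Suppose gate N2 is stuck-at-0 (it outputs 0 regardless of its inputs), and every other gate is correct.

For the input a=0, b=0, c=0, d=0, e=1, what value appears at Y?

0

Propagate with N2 forced: N0=0, N1=0, N2=0 [stuck-at-0], N3=1, N4=1, N5=1, N6=0.
So Y = 0. (Without the fault it would be 1.)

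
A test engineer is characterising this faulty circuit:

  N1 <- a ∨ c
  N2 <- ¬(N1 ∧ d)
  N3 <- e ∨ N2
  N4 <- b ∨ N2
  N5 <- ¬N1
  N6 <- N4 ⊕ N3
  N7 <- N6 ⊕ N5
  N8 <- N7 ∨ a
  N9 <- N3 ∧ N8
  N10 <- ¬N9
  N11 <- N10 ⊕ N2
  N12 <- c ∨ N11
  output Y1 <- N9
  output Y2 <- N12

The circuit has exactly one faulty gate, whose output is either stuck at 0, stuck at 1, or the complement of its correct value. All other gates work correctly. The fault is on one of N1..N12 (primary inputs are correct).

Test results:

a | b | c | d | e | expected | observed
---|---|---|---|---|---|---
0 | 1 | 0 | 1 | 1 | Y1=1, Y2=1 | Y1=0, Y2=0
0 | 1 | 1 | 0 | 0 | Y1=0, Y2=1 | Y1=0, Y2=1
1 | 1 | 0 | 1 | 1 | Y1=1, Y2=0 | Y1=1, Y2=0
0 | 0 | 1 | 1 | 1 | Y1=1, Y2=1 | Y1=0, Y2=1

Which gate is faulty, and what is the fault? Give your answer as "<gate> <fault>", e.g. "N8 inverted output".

Fault-free values for test 1 (a=0, b=1, c=0, d=1, e=1): N1=0, N2=1, N3=1, N4=1, N5=1, N6=0, N7=1, N8=1, N9=1, N10=0, N11=1, N12=1, giving Y1=1, Y2=1. Observed Y1=0, Y2=0.
Test 1: faults giving observed Y1=0, Y2=0 are {N3 stuck-at-0, N3 inverted output, N4 stuck-at-0, N4 inverted output, N5 stuck-at-0, N5 inverted output, N6 stuck-at-1, N6 inverted output, N7 stuck-at-0, N7 inverted output, N8 stuck-at-0, N8 inverted output, N9 stuck-at-0, N9 inverted output}.
Test 2 (a=0, b=1, c=1, d=0, e=0): fault-free N1=1, N2=1, N3=1, N4=1, N5=0, N6=0, N7=0, N8=0, N9=0, N10=1, N11=0, N12=1 → Y1=0, Y2=1; observed Y1=0, Y2=1. Eliminates N4 stuck-at-0, N4 inverted output, N5 inverted output, N6 stuck-at-1, N6 inverted output, N7 inverted output, N8 inverted output, N9 inverted output.
Test 3 (a=1, b=1, c=0, d=1, e=1): fault-free N1=1, N2=0, N3=1, N4=1, N5=0, N6=0, N7=0, N8=1, N9=1, N10=0, N11=0, N12=0 → Y1=1, Y2=0; observed Y1=1, Y2=0. Eliminates N3 stuck-at-0, N3 inverted output, N8 stuck-at-0, N9 stuck-at-0.
Test 4 (a=0, b=0, c=1, d=1, e=1): fault-free N1=1, N2=0, N3=1, N4=0, N5=0, N6=1, N7=1, N8=1, N9=1, N10=0, N11=0, N12=1 → Y1=1, Y2=1; observed Y1=0, Y2=1. Eliminates N5 stuck-at-0.
Only N7 stuck-at-0 is consistent with every test.

N7 stuck-at-0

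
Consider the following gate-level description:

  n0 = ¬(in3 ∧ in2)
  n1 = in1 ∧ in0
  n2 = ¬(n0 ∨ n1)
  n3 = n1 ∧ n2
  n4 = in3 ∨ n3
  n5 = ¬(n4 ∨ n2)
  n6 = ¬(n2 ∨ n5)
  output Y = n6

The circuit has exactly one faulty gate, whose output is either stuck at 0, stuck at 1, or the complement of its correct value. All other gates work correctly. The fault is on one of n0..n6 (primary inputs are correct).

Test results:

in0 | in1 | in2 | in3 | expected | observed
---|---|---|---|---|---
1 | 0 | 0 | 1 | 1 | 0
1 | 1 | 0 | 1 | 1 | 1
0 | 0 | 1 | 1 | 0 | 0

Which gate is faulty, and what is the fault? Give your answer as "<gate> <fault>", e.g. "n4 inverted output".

Fault-free values for test 1 (in0=1, in1=0, in2=0, in3=1): n0=1, n1=0, n2=0, n3=0, n4=1, n5=0, n6=1, giving Y=1. Observed 0.
Test 1: faults giving observed 0 are {n0 stuck-at-0, n0 inverted output, n2 stuck-at-1, n2 inverted output, n4 stuck-at-0, n4 inverted output, n5 stuck-at-1, n5 inverted output, n6 stuck-at-0, n6 inverted output}.
Test 2 (in0=1, in1=1, in2=0, in3=1): fault-free n0=1, n1=1, n2=0, n3=0, n4=1, n5=0, n6=1 → 1; observed 1. Eliminates n2 stuck-at-1, n2 inverted output, n4 stuck-at-0, n4 inverted output, n5 stuck-at-1, n5 inverted output, n6 stuck-at-0, n6 inverted output.
Test 3 (in0=0, in1=0, in2=1, in3=1): fault-free n0=0, n1=0, n2=1, n3=0, n4=1, n5=0, n6=0 → 0; observed 0. Eliminates n0 inverted output.
Only n0 stuck-at-0 is consistent with every test.

n0 stuck-at-0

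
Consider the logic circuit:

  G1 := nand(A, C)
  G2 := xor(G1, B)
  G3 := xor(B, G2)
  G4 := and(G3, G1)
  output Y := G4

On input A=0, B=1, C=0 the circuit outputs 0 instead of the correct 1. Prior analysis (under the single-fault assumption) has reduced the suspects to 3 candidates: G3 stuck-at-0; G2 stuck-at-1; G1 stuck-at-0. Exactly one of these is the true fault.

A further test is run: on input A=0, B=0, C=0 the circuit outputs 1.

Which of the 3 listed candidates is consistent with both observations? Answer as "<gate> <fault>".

Evaluate each candidate on input A=0, B=0, C=0:
  G3 stuck-at-0: G1=1, G2=1, G3=0 [stuck-at-0], G4=0 → 0 — eliminated
  G2 stuck-at-1: G1=1, G2=1 [stuck-at-1], G3=1, G4=1 → 1 — matches
  G1 stuck-at-0: G1=0 [stuck-at-0], G2=0, G3=0, G4=0 → 0 — eliminated
Only G2 stuck-at-1 reproduces the observed 1.

G2 stuck-at-1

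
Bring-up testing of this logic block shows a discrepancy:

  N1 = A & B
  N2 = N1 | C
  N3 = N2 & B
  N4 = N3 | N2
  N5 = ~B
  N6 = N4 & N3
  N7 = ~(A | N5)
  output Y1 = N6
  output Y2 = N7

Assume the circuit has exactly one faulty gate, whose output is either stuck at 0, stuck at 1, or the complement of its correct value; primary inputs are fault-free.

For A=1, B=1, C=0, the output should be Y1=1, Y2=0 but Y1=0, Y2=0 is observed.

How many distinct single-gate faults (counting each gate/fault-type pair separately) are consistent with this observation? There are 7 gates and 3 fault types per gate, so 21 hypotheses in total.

10

Fault-free: N1=1, N2=1, N3=1, N4=1, N5=0, N6=1, N7=0 → Y1=1, Y2=0. Observed Y1=0, Y2=0.
  N1: stuck-at-0, inverted output ✓; others ✗
  N2: stuck-at-0, inverted output ✓; others ✗
  N3: stuck-at-0, inverted output ✓; others ✗
  N4: stuck-at-0, inverted output ✓; others ✗
  N5: none of the 3 fault types match ✗
  N6: stuck-at-0, inverted output ✓; others ✗
  N7: none of the 3 fault types match ✗
Consistent faults: {N1 stuck-at-0, N1 inverted output, N2 stuck-at-0, N2 inverted output, N3 stuck-at-0, N3 inverted output, N4 stuck-at-0, N4 inverted output, N6 stuck-at-0, N6 inverted output} — 10 in all.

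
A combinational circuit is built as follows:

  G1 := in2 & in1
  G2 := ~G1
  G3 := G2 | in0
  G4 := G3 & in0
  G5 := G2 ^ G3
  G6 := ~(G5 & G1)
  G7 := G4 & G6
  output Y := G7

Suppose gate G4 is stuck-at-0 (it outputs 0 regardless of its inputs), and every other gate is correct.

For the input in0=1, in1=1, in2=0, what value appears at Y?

Propagate with G4 forced: G1=0, G2=1, G3=1, G4=0 [stuck-at-0], G5=0, G6=1, G7=0.
So Y = 0. (Without the fault it would be 1.)

0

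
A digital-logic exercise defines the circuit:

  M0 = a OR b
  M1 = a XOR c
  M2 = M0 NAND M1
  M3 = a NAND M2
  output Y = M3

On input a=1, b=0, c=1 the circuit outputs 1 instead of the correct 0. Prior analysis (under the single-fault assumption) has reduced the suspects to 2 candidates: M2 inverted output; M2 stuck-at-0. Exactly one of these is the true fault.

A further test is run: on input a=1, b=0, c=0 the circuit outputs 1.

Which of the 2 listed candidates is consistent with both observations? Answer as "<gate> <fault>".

M2 stuck-at-0

Evaluate each candidate on input a=1, b=0, c=0:
  M2 inverted output: M0=1, M1=1, M2=1 [inverted output], M3=0 → 0 — eliminated
  M2 stuck-at-0: M0=1, M1=1, M2=0 [stuck-at-0], M3=1 → 1 — matches
Only M2 stuck-at-0 reproduces the observed 1.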